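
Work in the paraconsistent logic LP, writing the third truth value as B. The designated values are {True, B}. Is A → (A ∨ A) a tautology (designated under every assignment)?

Yes

Every assignment of A over {True, B, False} gives a value in {True, B}.
In particular, with A=B: A → (A ∨ A) = B.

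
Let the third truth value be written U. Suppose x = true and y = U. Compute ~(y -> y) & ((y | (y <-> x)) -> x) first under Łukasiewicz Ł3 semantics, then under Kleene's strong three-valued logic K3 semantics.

false; U

In Łukasiewicz Ł3: y -> y = U -> U = true  [min(1, 1−½+½)]
~(y -> y) = ~true = false
y <-> x = U <-> true = U
y | (y <-> x) = U | U = U
(y | (y <-> x)) -> x = U -> true = true
~(y -> y) & ((y | (y <-> x)) -> x) = false & true = false
In Kleene's strong three-valued logic K3: y -> y = U -> U = U  [~U | U]
~(y -> y) = ~U = U
y <-> x = U <-> true = U
y | (y <-> x) = U | U = U
(y | (y <-> x)) -> x = U -> true = true
~(y -> y) & ((y | (y <-> x)) -> x) = U & true = U
They differ because Łukasiewicz Ł3 and Kleene's strong three-valued logic K3 treat U differently under implication.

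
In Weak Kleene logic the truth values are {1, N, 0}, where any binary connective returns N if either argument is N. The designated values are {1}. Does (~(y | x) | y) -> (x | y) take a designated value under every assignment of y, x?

No

Countermodel: y=1, x=N gives N, which is not designated.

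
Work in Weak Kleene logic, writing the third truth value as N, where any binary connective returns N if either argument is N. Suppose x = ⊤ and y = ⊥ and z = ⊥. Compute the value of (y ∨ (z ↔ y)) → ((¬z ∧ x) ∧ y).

⊥

z ↔ y = ⊥ ↔ ⊥ = ⊤
y ∨ (z ↔ y) = ⊥ ∨ ⊤ = ⊤
¬z = ¬⊥ = ⊤
¬z ∧ x = ⊤ ∧ ⊤ = ⊤
(¬z ∧ x) ∧ y = ⊤ ∧ ⊥ = ⊥
(y ∨ (z ↔ y)) → ((¬z ∧ x) ∧ y) = ⊤ → ⊥ = ⊥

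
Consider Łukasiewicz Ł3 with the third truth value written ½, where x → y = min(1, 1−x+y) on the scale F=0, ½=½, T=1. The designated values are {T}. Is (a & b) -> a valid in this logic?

Yes

Every assignment of a, b over {T, ½, F} gives a value in {T}.
In particular, with a=½, b=½: (a & b) -> a = T.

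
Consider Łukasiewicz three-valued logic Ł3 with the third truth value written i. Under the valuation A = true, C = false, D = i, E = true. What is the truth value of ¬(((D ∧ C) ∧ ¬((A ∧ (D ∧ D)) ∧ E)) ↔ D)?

D ∧ C = i ∧ false = false
D ∧ D = i ∧ i = i
A ∧ (D ∧ D) = true ∧ i = i
(A ∧ (D ∧ D)) ∧ E = i ∧ true = i
¬((A ∧ (D ∧ D)) ∧ E) = ¬i = i
(D ∧ C) ∧ ¬((A ∧ (D ∧ D)) ∧ E) = false ∧ i = false
((D ∧ C) ∧ ¬((A ∧ (D ∧ D)) ∧ E)) ↔ D = false ↔ i = i  [1 − |0−½|]
¬(((D ∧ C) ∧ ¬((A ∧ (D ∧ D)) ∧ E)) ↔ D) = ¬i = i

i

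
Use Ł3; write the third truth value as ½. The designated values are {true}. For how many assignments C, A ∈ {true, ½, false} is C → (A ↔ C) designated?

7

Of the 9 assignments, 7 give a value in {true}.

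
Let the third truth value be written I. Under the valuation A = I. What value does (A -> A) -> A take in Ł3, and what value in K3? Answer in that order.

I; I

In Ł3: A -> A = I -> I = ⊤  [min(1, 1−½+½)]
(A -> A) -> A = ⊤ -> I = I
In K3: A -> A = I -> I = I  [~I | I]
(A -> A) -> A = I -> I = I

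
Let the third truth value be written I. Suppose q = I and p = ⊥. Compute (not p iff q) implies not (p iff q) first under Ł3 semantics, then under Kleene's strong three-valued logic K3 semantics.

In Ł3: not p = not ⊥ = ⊤
not p iff q = ⊤ iff I = I  [1 − |1−½|]
p iff q = ⊥ iff I = I
not (p iff q) = not I = I
(not p iff q) implies not (p iff q) = I implies I = ⊤
In Kleene's strong three-valued logic K3: not p = not ⊥ = ⊤
not p iff q = ⊤ iff I = I
p iff q = ⊥ iff I = I
not (p iff q) = not I = I
(not p iff q) implies not (p iff q) = I implies I = I
They differ because Ł3 and Kleene's strong three-valued logic K3 treat I differently under implication.

⊤; I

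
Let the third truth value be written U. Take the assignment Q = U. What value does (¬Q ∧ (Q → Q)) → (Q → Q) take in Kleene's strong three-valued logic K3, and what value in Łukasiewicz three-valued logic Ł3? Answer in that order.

U; T

In Kleene's strong three-valued logic K3: ¬Q = ¬U = U
Q → Q = U → U = U
¬Q ∧ (Q → Q) = U ∧ U = U
Q → Q = U → U = U
(¬Q ∧ (Q → Q)) → (Q → Q) = U → U = U
In Łukasiewicz three-valued logic Ł3: ¬Q = ¬U = U
Q → Q = U → U = T  [min(1, 1−½+½)]
¬Q ∧ (Q → Q) = U ∧ T = U
Q → Q = U → U = T
(¬Q ∧ (Q → Q)) → (Q → Q) = U → T = T
They differ because Kleene's strong three-valued logic K3 and Łukasiewicz three-valued logic Ł3 treat U differently under implication.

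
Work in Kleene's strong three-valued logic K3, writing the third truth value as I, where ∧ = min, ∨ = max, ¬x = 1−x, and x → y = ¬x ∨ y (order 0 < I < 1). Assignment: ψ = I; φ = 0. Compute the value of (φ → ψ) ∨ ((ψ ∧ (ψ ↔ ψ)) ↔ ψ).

1

φ → ψ = 0 → I = 1  [¬0 ∨ I]
ψ ↔ ψ = I ↔ I = I
ψ ∧ (ψ ↔ ψ) = I ∧ I = I
(ψ ∧ (ψ ↔ ψ)) ↔ ψ = I ↔ I = I
(φ → ψ) ∨ ((ψ ∧ (ψ ↔ ψ)) ↔ ψ) = 1 ∨ I = 1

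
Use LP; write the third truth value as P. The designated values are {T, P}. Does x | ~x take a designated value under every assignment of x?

Every assignment of x over {T, P, F} gives a value in {T, P}.
In particular, with x=P: x | ~x = P.

Yes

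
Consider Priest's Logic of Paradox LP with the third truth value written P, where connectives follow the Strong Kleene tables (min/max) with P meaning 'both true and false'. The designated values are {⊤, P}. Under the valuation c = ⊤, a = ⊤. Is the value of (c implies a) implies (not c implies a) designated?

c implies a = ⊤ implies ⊤ = ⊤
not c = not ⊤ = ⊥
not c implies a = ⊥ implies ⊤ = ⊤
(c implies a) implies (not c implies a) = ⊤ implies ⊤ = ⊤
⊤ ∈ {⊤, P}.

Yes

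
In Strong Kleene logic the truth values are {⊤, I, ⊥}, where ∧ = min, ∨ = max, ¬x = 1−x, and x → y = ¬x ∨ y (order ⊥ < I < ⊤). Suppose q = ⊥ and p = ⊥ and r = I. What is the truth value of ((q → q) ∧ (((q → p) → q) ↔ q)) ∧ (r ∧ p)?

q → q = ⊥ → ⊥ = ⊤
q → p = ⊥ → ⊥ = ⊤
(q → p) → q = ⊤ → ⊥ = ⊥
((q → p) → q) ↔ q = ⊥ ↔ ⊥ = ⊤
(q → q) ∧ (((q → p) → q) ↔ q) = ⊤ ∧ ⊤ = ⊤
r ∧ p = I ∧ ⊥ = ⊥
((q → q) ∧ (((q → p) → q) ↔ q)) ∧ (r ∧ p) = ⊤ ∧ ⊥ = ⊥

⊥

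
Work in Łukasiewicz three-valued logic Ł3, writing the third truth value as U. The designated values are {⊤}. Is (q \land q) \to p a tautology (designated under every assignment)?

Countermodel: q=⊤, p=U gives U, which is not designated.

No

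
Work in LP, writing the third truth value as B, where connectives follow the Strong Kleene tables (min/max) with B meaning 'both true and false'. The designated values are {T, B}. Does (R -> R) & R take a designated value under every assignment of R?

Countermodel: R=F gives F, which is not designated.

No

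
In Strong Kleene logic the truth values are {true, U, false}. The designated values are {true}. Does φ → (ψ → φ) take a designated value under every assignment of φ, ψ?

No

Countermodel: φ=U, ψ=true gives U, which is not designated.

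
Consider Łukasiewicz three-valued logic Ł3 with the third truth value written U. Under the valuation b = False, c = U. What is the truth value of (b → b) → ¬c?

b → b = False → False = True
¬c = ¬U = U
(b → b) → ¬c = True → U = U  [min(1, 1−1+½)]

U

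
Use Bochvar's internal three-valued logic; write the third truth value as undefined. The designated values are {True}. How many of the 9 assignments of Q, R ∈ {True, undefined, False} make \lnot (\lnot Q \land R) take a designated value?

3

Designated under: (Q=True, R=True); (Q=True, R=False); (Q=False, R=False).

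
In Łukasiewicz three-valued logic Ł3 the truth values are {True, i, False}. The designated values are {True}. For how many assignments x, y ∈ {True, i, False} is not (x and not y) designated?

5

Of the 9 assignments, 5 give a value in {True}.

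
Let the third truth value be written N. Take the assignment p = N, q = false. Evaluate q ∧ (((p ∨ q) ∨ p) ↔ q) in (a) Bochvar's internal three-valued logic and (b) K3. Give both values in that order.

In Bochvar's internal three-valued logic: p ∨ q = N ∨ false = N
(p ∨ q) ∨ p = N ∨ N = N
((p ∨ q) ∨ p) ↔ q = N ↔ false = N
q ∧ (((p ∨ q) ∨ p) ↔ q) = false ∧ N = N
In K3: p ∨ q = N ∨ false = N
(p ∨ q) ∨ p = N ∨ N = N
((p ∨ q) ∨ p) ↔ q = N ↔ false = N
q ∧ (((p ∨ q) ∨ p) ↔ q) = false ∧ N = false
They differ because Bochvar's internal three-valued logic and K3 treat N differently under the binary connectives.

N; false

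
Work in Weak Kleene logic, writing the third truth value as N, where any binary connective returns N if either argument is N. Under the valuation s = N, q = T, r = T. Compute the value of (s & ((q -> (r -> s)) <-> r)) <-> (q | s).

N

r -> s = T -> N = N  [any arg is the third value ⇒ result is the third value]
q -> (r -> s) = T -> N = N
(q -> (r -> s)) <-> r = N <-> T = N
s & ((q -> (r -> s)) <-> r) = N & N = N
q | s = T | N = N
(s & ((q -> (r -> s)) <-> r)) <-> (q | s) = N <-> N = N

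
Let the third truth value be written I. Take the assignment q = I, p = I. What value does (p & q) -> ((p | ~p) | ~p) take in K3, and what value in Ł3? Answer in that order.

In K3: p & q = I & I = I
~p = ~I = I
p | ~p = I | I = I
~p = ~I = I
(p | ~p) | ~p = I | I = I
(p & q) -> ((p | ~p) | ~p) = I -> I = I  [~I | I]
In Ł3: p & q = I & I = I
~p = ~I = I
p | ~p = I | I = I
~p = ~I = I
(p | ~p) | ~p = I | I = I
(p & q) -> ((p | ~p) | ~p) = I -> I = True  [min(1, 1−½+½)]
They differ because K3 and Ł3 treat I differently under implication.

I; True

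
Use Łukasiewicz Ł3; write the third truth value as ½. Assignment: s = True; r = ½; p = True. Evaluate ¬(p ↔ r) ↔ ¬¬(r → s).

½

p ↔ r = True ↔ ½ = ½
¬(p ↔ r) = ¬½ = ½
r → s = ½ → True = True
¬(r → s) = ¬True = False
¬¬(r → s) = ¬False = True
¬(p ↔ r) ↔ ¬¬(r → s) = ½ ↔ True = ½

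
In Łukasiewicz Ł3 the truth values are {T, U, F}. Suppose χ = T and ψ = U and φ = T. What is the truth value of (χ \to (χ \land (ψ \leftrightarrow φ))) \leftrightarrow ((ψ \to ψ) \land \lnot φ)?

U

ψ \leftrightarrow φ = U \leftrightarrow T = U  [1 − |½−1|]
χ \land (ψ \leftrightarrow φ) = T \land U = U
χ \to (χ \land (ψ \leftrightarrow φ)) = T \to U = U
ψ \to ψ = U \to U = T
\lnot φ = \lnot T = F
(ψ \to ψ) \land \lnot φ = T \land F = F
(χ \to (χ \land (ψ \leftrightarrow φ))) \leftrightarrow ((ψ \to ψ) \land \lnot φ) = U \leftrightarrow F = U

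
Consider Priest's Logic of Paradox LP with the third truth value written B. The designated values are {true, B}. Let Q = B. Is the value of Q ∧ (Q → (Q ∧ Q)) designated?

Yes

Q ∧ Q = B ∧ B = B
Q → (Q ∧ Q) = B → B = B  [¬B ∨ B]
Q ∧ (Q → (Q ∧ Q)) = B ∧ B = B
B ∈ {true, B}.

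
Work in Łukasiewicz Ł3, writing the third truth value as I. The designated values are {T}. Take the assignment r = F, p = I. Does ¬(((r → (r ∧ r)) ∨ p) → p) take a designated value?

No

r ∧ r = F ∧ F = F
r → (r ∧ r) = F → F = T
(r → (r ∧ r)) ∨ p = T ∨ I = T
((r → (r ∧ r)) ∨ p) → p = T → I = I
¬(((r → (r ∧ r)) ∨ p) → p) = ¬I = I
I ∉ {T}.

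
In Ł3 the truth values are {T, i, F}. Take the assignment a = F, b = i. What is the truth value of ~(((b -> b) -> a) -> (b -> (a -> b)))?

F

b -> b = i -> i = T
(b -> b) -> a = T -> F = F
a -> b = F -> i = T
b -> (a -> b) = i -> T = T
((b -> b) -> a) -> (b -> (a -> b)) = F -> T = T
~(((b -> b) -> a) -> (b -> (a -> b))) = ~T = F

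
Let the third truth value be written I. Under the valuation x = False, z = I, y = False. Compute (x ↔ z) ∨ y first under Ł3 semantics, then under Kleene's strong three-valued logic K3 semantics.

I; I

In Ł3: x ↔ z = False ↔ I = I  [1 − |0−½|]
(x ↔ z) ∨ y = I ∨ False = I
In Kleene's strong three-valued logic K3: x ↔ z = False ↔ I = I
(x ↔ z) ∨ y = I ∨ False = I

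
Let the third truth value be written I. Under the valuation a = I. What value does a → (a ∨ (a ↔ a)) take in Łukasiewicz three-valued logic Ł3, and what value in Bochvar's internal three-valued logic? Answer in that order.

In Łukasiewicz three-valued logic Ł3: a ↔ a = I ↔ I = 1  [1 − |½−½|]
a ∨ (a ↔ a) = I ∨ 1 = 1
a → (a ∨ (a ↔ a)) = I → 1 = 1
In Bochvar's internal three-valued logic: a ↔ a = I ↔ I = I
a ∨ (a ↔ a) = I ∨ I = I
a → (a ∨ (a ↔ a)) = I → I = I  [any arg is the third value ⇒ result is the third value]
They differ because Łukasiewicz three-valued logic Ł3 and Bochvar's internal three-valued logic treat I differently under the binary connectives.

1; I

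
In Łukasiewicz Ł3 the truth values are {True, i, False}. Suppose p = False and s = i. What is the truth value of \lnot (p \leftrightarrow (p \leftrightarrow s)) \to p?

i

p \leftrightarrow s = False \leftrightarrow i = i
p \leftrightarrow (p \leftrightarrow s) = False \leftrightarrow i = i
\lnot (p \leftrightarrow (p \leftrightarrow s)) = \lnot i = i
\lnot (p \leftrightarrow (p \leftrightarrow s)) \to p = i \to False = i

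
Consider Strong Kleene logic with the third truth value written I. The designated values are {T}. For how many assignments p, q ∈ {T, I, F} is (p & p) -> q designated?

Of the 9 assignments, 5 give a value in {T}.

5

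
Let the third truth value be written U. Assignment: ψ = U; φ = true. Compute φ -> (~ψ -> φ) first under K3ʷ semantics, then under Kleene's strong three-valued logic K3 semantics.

In K3ʷ: ~ψ = ~U = U
~ψ -> φ = U -> true = U  [any arg is the third value ⇒ result is the third value]
φ -> (~ψ -> φ) = true -> U = U
In Kleene's strong three-valued logic K3: ~ψ = ~U = U
~ψ -> φ = U -> true = true  [~U | true]
φ -> (~ψ -> φ) = true -> true = true
They differ because K3ʷ and Kleene's strong three-valued logic K3 treat U differently under the binary connectives.

U; true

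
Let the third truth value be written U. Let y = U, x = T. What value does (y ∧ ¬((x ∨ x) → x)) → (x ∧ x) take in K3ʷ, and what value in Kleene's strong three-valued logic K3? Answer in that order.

In K3ʷ: x ∨ x = T ∨ T = T
(x ∨ x) → x = T → T = T
¬((x ∨ x) → x) = ¬T = F
y ∧ ¬((x ∨ x) → x) = U ∧ F = U
x ∧ x = T ∧ T = T
(y ∧ ¬((x ∨ x) → x)) → (x ∧ x) = U → T = U  [any arg is the third value ⇒ result is the third value]
In Kleene's strong three-valued logic K3: x ∨ x = T ∨ T = T
(x ∨ x) → x = T → T = T
¬((x ∨ x) → x) = ¬T = F
y ∧ ¬((x ∨ x) → x) = U ∧ F = F
x ∧ x = T ∧ T = T
(y ∧ ¬((x ∨ x) → x)) → (x ∧ x) = F → T = T
They differ because K3ʷ and Kleene's strong three-valued logic K3 treat U differently under the binary connectives.

U; T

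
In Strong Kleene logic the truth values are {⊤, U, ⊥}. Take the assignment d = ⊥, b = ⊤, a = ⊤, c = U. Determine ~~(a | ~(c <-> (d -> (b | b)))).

b | b = ⊤ | ⊤ = ⊤
d -> (b | b) = ⊥ -> ⊤ = ⊤
c <-> (d -> (b | b)) = U <-> ⊤ = U
~(c <-> (d -> (b | b))) = ~U = U
a | ~(c <-> (d -> (b | b))) = ⊤ | U = ⊤
~(a | ~(c <-> (d -> (b | b)))) = ~⊤ = ⊥
~~(a | ~(c <-> (d -> (b | b)))) = ~⊥ = ⊤

⊤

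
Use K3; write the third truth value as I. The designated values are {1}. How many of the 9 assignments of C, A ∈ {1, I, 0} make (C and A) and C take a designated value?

Designated under: (C=1, A=1).

1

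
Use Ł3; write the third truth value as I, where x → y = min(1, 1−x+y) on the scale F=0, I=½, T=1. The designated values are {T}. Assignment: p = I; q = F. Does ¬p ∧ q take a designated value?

No

¬p = ¬I = I
¬p ∧ q = I ∧ F = F
F ∉ {T}.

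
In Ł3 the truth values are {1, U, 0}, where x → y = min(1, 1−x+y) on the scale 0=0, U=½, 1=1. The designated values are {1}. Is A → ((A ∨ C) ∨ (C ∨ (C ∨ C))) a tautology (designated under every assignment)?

Yes

Every assignment of A, C over {1, U, 0} gives a value in {1}.
In particular, with A=U, C=U: A → ((A ∨ C) ∨ (C ∨ (C ∨ C))) = 1.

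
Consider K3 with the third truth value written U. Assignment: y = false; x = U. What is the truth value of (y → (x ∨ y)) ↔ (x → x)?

x ∨ y = U ∨ false = U
y → (x ∨ y) = false → U = true
x → x = U → U = U
(y → (x ∨ y)) ↔ (x → x) = true ↔ U = U

U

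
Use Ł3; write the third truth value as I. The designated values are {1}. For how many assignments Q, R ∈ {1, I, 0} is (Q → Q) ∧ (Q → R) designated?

6

Of the 9 assignments, 6 give a value in {1}.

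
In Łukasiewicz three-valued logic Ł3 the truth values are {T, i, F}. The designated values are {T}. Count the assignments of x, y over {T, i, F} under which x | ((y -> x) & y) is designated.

3

Designated under: (x=T, y=T); (x=T, y=i); (x=T, y=F).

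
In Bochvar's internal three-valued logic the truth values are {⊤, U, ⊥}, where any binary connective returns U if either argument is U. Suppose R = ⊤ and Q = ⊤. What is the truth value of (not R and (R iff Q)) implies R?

⊤

not R = not ⊤ = ⊥
R iff Q = ⊤ iff ⊤ = ⊤
not R and (R iff Q) = ⊥ and ⊤ = ⊥
(not R and (R iff Q)) implies R = ⊥ implies ⊤ = ⊤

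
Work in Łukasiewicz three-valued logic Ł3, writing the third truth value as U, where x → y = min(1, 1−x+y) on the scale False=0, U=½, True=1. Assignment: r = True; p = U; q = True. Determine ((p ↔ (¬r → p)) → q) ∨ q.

True

¬r = ¬True = False
¬r → p = False → U = True  [min(1, 1−0+½)]
p ↔ (¬r → p) = U ↔ True = U
(p ↔ (¬r → p)) → q = U → True = True
((p ↔ (¬r → p)) → q) ∨ q = True ∨ True = True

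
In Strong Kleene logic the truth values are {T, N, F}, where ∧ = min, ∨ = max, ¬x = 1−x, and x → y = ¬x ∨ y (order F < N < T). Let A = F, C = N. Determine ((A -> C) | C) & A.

A -> C = F -> N = T  [~F | N]
(A -> C) | C = T | N = T
((A -> C) | C) & A = T & F = F

F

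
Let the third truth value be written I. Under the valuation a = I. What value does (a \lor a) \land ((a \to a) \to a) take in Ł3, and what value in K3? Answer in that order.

I; I

In Ł3: a \lor a = I \lor I = I
a \to a = I \to I = true  [min(1, 1−½+½)]
(a \to a) \to a = true \to I = I
(a \lor a) \land ((a \to a) \to a) = I \land I = I
In K3: a \lor a = I \lor I = I
a \to a = I \to I = I  [\lnot I \lor I]
(a \to a) \to a = I \to I = I
(a \lor a) \land ((a \to a) \to a) = I \land I = I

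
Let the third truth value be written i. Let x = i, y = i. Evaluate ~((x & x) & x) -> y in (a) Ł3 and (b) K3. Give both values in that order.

1; i

In Ł3: x & x = i & i = i
(x & x) & x = i & i = i
~((x & x) & x) = ~i = i
~((x & x) & x) -> y = i -> i = 1  [min(1, 1−½+½)]
In K3: x & x = i & i = i
(x & x) & x = i & i = i
~((x & x) & x) = ~i = i
~((x & x) & x) -> y = i -> i = i  [~i | i]
They differ because Ł3 and K3 treat i differently under implication.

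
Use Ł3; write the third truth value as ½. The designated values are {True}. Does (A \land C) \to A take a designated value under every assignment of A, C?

Every assignment of A, C over {True, ½, False} gives a value in {True}.
In particular, with A=½, C=½: (A \land C) \to A = True.

Yes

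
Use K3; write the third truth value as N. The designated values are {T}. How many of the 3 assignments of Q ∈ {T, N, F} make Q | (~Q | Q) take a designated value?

2

Q=T: T ✓
Q=N: N ·
Q=F: T ✓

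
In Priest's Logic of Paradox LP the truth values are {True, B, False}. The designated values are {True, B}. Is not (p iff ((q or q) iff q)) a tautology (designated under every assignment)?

No

Countermodel: p=True, q=True gives False, which is not designated.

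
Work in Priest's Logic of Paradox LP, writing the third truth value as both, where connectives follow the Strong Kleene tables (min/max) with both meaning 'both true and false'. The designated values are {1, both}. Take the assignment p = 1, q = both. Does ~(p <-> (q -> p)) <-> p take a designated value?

No

q -> p = both -> 1 = 1  [~both | 1]
p <-> (q -> p) = 1 <-> 1 = 1
~(p <-> (q -> p)) = ~1 = 0
~(p <-> (q -> p)) <-> p = 0 <-> 1 = 0
0 ∉ {1, both}.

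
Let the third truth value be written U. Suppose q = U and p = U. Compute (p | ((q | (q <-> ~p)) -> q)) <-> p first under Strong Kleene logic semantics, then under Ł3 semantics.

In Strong Kleene logic: ~p = ~U = U
q <-> ~p = U <-> U = U
q | (q <-> ~p) = U | U = U
(q | (q <-> ~p)) -> q = U -> U = U  [~U | U]
p | ((q | (q <-> ~p)) -> q) = U | U = U
(p | ((q | (q <-> ~p)) -> q)) <-> p = U <-> U = U
In Ł3: ~p = ~U = U
q <-> ~p = U <-> U = True
q | (q <-> ~p) = U | True = True
(q | (q <-> ~p)) -> q = True -> U = U
p | ((q | (q <-> ~p)) -> q) = U | U = U
(p | ((q | (q <-> ~p)) -> q)) <-> p = U <-> U = True
They differ because Strong Kleene logic and Ł3 treat U differently under implication.

U; True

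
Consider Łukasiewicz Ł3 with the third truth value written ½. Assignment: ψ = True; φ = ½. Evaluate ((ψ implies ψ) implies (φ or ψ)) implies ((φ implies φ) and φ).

½

ψ implies ψ = True implies True = True
φ or ψ = ½ or True = True
(ψ implies ψ) implies (φ or ψ) = True implies True = True
φ implies φ = ½ implies ½ = True  [min(1, 1−½+½)]
(φ implies φ) and φ = True and ½ = ½
((ψ implies ψ) implies (φ or ψ)) implies ((φ implies φ) and φ) = True implies ½ = ½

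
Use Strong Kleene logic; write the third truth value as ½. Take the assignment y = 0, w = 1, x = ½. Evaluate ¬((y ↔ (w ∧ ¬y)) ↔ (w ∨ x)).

¬y = ¬0 = 1
w ∧ ¬y = 1 ∧ 1 = 1
y ↔ (w ∧ ¬y) = 0 ↔ 1 = 0
w ∨ x = 1 ∨ ½ = 1
(y ↔ (w ∧ ¬y)) ↔ (w ∨ x) = 0 ↔ 1 = 0
¬((y ↔ (w ∧ ¬y)) ↔ (w ∨ x)) = ¬0 = 1

1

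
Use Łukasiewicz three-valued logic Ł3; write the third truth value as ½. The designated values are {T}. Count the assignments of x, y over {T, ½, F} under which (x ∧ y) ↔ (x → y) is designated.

3

Designated under: (x=T, y=T); (x=T, y=½); (x=T, y=F).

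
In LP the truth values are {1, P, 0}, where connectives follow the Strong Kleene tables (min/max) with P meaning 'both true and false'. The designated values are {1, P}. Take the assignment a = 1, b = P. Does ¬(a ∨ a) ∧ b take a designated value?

a ∨ a = 1 ∨ 1 = 1
¬(a ∨ a) = ¬1 = 0
¬(a ∨ a) ∧ b = 0 ∧ P = 0
0 ∉ {1, P}.

No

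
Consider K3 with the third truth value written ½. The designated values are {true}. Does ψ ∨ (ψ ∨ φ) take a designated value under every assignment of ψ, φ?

No

Countermodel: ψ=½, φ=½ gives ½, which is not designated.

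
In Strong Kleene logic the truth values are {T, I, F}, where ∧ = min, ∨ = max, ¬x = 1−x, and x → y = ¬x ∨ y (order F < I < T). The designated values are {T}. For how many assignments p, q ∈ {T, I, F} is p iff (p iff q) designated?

2

Designated under: (p=T, q=T); (p=F, q=T).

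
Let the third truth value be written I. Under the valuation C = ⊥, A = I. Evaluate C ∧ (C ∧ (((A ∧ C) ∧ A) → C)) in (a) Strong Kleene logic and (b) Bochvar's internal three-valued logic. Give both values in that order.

In Strong Kleene logic: A ∧ C = I ∧ ⊥ = ⊥
(A ∧ C) ∧ A = ⊥ ∧ I = ⊥
((A ∧ C) ∧ A) → C = ⊥ → ⊥ = ⊤
C ∧ (((A ∧ C) ∧ A) → C) = ⊥ ∧ ⊤ = ⊥
C ∧ (C ∧ (((A ∧ C) ∧ A) → C)) = ⊥ ∧ ⊥ = ⊥
In Bochvar's internal three-valued logic: A ∧ C = I ∧ ⊥ = I
(A ∧ C) ∧ A = I ∧ I = I
((A ∧ C) ∧ A) → C = I → ⊥ = I
C ∧ (((A ∧ C) ∧ A) → C) = ⊥ ∧ I = I
C ∧ (C ∧ (((A ∧ C) ∧ A) → C)) = ⊥ ∧ I = I
They differ because Strong Kleene logic and Bochvar's internal three-valued logic treat I differently under the binary connectives.

⊥; I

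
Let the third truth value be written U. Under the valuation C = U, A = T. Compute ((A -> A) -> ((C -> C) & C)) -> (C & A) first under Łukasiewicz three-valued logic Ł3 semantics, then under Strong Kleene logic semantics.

T; U

In Łukasiewicz three-valued logic Ł3: A -> A = T -> T = T
C -> C = U -> U = T  [min(1, 1−½+½)]
(C -> C) & C = T & U = U
(A -> A) -> ((C -> C) & C) = T -> U = U
C & A = U & T = U
((A -> A) -> ((C -> C) & C)) -> (C & A) = U -> U = T
In Strong Kleene logic: A -> A = T -> T = T
C -> C = U -> U = U  [~U | U]
(C -> C) & C = U & U = U
(A -> A) -> ((C -> C) & C) = T -> U = U
C & A = U & T = U
((A -> A) -> ((C -> C) & C)) -> (C & A) = U -> U = U
They differ because Łukasiewicz three-valued logic Ł3 and Strong Kleene logic treat U differently under implication.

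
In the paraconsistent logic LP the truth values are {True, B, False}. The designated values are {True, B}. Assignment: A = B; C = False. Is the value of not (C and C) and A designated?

C and C = False and False = False
not (C and C) = not False = True
not (C and C) and A = True and B = B
B ∈ {True, B}.

Yes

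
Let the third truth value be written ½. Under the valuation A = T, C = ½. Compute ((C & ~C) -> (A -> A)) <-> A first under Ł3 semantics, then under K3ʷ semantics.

T; ½

In Ł3: ~C = ~½ = ½
C & ~C = ½ & ½ = ½
A -> A = T -> T = T
(C & ~C) -> (A -> A) = ½ -> T = T  [min(1, 1−½+1)]
((C & ~C) -> (A -> A)) <-> A = T <-> T = T
In K3ʷ: ~C = ~½ = ½
C & ~C = ½ & ½ = ½
A -> A = T -> T = T
(C & ~C) -> (A -> A) = ½ -> T = ½
((C & ~C) -> (A -> A)) <-> A = ½ <-> T = ½
They differ because Ł3 and K3ʷ treat ½ differently under the binary connectives.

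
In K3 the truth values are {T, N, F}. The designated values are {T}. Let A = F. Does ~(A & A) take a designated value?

A & A = F & F = F
~(A & A) = ~F = T
T ∈ {T}.

Yes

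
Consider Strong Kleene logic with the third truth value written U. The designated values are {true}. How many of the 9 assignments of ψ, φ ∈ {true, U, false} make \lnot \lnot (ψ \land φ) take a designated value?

1

Designated under: (ψ=true, φ=true).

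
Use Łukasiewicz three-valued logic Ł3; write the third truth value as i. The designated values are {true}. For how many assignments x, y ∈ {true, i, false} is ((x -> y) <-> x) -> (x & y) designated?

Of the 9 assignments, 8 give a value in {true}.

8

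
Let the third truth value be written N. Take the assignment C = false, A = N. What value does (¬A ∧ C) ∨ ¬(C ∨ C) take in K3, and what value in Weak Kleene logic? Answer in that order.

In K3: ¬A = ¬N = N
¬A ∧ C = N ∧ false = false
C ∨ C = false ∨ false = false
¬(C ∨ C) = ¬false = true
(¬A ∧ C) ∨ ¬(C ∨ C) = false ∨ true = true
In Weak Kleene logic: ¬A = ¬N = N
¬A ∧ C = N ∧ false = N
C ∨ C = false ∨ false = false
¬(C ∨ C) = ¬false = true
(¬A ∧ C) ∨ ¬(C ∨ C) = N ∨ true = N
They differ because K3 and Weak Kleene logic treat N differently under the binary connectives.

true; N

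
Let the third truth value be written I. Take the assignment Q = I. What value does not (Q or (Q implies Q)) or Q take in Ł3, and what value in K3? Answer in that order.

In Ł3: Q implies Q = I implies I = 1  [min(1, 1−½+½)]
Q or (Q implies Q) = I or 1 = 1
not (Q or (Q implies Q)) = not 1 = 0
not (Q or (Q implies Q)) or Q = 0 or I = I
In K3: Q implies Q = I implies I = I  [not I or I]
Q or (Q implies Q) = I or I = I
not (Q or (Q implies Q)) = not I = I
not (Q or (Q implies Q)) or Q = I or I = I

I; I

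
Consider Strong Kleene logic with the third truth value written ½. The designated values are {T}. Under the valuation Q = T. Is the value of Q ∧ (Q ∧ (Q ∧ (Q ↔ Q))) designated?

Q ↔ Q = T ↔ T = T
Q ∧ (Q ↔ Q) = T ∧ T = T
Q ∧ (Q ∧ (Q ↔ Q)) = T ∧ T = T
Q ∧ (Q ∧ (Q ∧ (Q ↔ Q))) = T ∧ T = T
T ∈ {T}.

Yes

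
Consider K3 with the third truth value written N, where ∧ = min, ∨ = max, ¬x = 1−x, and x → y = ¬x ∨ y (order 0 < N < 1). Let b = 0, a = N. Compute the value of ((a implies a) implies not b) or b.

a implies a = N implies N = N  [not N or N]
not b = not 0 = 1
(a implies a) implies not b = N implies 1 = 1
((a implies a) implies not b) or b = 1 or 0 = 1

1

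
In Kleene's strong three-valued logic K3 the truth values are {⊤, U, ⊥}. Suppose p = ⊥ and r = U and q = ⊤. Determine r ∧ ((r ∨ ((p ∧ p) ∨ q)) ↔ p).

⊥

p ∧ p = ⊥ ∧ ⊥ = ⊥
(p ∧ p) ∨ q = ⊥ ∨ ⊤ = ⊤
r ∨ ((p ∧ p) ∨ q) = U ∨ ⊤ = ⊤
(r ∨ ((p ∧ p) ∨ q)) ↔ p = ⊤ ↔ ⊥ = ⊥
r ∧ ((r ∨ ((p ∧ p) ∨ q)) ↔ p) = U ∧ ⊥ = ⊥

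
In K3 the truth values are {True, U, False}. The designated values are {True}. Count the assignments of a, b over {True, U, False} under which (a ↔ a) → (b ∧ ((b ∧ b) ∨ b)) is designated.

3

Designated under: (a=True, b=True); (a=U, b=True); (a=False, b=True).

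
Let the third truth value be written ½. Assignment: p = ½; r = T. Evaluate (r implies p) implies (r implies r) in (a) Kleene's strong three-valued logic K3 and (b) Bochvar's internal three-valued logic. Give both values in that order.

In Kleene's strong three-valued logic K3: r implies p = T implies ½ = ½  [not T or ½]
r implies r = T implies T = T
(r implies p) implies (r implies r) = ½ implies T = T
In Bochvar's internal three-valued logic: r implies p = T implies ½ = ½  [any arg is the third value ⇒ result is the third value]
r implies r = T implies T = T
(r implies p) implies (r implies r) = ½ implies T = ½
They differ because Kleene's strong three-valued logic K3 and Bochvar's internal three-valued logic treat ½ differently under the binary connectives.

T; ½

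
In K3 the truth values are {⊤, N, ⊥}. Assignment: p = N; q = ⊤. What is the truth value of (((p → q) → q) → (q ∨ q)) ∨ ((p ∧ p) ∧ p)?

p → q = N → ⊤ = ⊤  [¬N ∨ ⊤]
(p → q) → q = ⊤ → ⊤ = ⊤
q ∨ q = ⊤ ∨ ⊤ = ⊤
((p → q) → q) → (q ∨ q) = ⊤ → ⊤ = ⊤
p ∧ p = N ∧ N = N
(p ∧ p) ∧ p = N ∧ N = N
(((p → q) → q) → (q ∨ q)) ∨ ((p ∧ p) ∧ p) = ⊤ ∨ N = ⊤

⊤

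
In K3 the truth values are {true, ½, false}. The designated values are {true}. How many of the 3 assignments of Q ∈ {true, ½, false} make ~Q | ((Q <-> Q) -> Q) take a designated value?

Q=true: true ✓
Q=½: ½ ·
Q=false: true ✓

2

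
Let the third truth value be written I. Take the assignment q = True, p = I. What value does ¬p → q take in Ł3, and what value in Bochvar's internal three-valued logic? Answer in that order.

In Ł3: ¬p = ¬I = I
¬p → q = I → True = True  [min(1, 1−½+1)]
In Bochvar's internal three-valued logic: ¬p = ¬I = I
¬p → q = I → True = I
They differ because Ł3 and Bochvar's internal three-valued logic treat I differently under the binary connectives.

True; I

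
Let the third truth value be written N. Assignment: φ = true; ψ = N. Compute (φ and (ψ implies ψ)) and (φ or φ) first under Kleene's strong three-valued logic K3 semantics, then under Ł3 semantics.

In Kleene's strong three-valued logic K3: ψ implies ψ = N implies N = N
φ and (ψ implies ψ) = true and N = N
φ or φ = true or true = true
(φ and (ψ implies ψ)) and (φ or φ) = N and true = N
In Ł3: ψ implies ψ = N implies N = true  [min(1, 1−½+½)]
φ and (ψ implies ψ) = true and true = true
φ or φ = true or true = true
(φ and (ψ implies ψ)) and (φ or φ) = true and true = true
They differ because Kleene's strong three-valued logic K3 and Ł3 treat N differently under implication.

N; true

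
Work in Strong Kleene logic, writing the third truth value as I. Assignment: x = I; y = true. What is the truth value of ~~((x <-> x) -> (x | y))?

true

x <-> x = I <-> I = I
x | y = I | true = true
(x <-> x) -> (x | y) = I -> true = true  [~I | true]
~((x <-> x) -> (x | y)) = ~true = false
~~((x <-> x) -> (x | y)) = ~false = true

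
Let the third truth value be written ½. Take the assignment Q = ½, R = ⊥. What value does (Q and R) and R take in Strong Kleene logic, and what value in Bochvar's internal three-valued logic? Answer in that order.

⊥; ½

In Strong Kleene logic: Q and R = ½ and ⊥ = ⊥
(Q and R) and R = ⊥ and ⊥ = ⊥
In Bochvar's internal three-valued logic: Q and R = ½ and ⊥ = ½
(Q and R) and R = ½ and ⊥ = ½
They differ because Strong Kleene logic and Bochvar's internal three-valued logic treat ½ differently under the binary connectives.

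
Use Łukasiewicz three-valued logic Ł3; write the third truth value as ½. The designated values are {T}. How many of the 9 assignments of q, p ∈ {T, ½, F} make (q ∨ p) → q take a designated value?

Of the 9 assignments, 6 give a value in {T}.

6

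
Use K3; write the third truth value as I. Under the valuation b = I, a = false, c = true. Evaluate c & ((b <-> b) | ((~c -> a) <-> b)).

I

b <-> b = I <-> I = I
~c = ~true = false
~c -> a = false -> false = true
(~c -> a) <-> b = true <-> I = I
(b <-> b) | ((~c -> a) <-> b) = I | I = I
c & ((b <-> b) | ((~c -> a) <-> b)) = true & I = I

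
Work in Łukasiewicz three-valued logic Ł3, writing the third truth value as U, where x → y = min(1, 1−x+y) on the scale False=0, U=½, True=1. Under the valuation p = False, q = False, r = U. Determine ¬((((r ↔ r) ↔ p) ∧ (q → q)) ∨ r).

U

r ↔ r = U ↔ U = True
(r ↔ r) ↔ p = True ↔ False = False
q → q = False → False = True
((r ↔ r) ↔ p) ∧ (q → q) = False ∧ True = False
(((r ↔ r) ↔ p) ∧ (q → q)) ∨ r = False ∨ U = U
¬((((r ↔ r) ↔ p) ∧ (q → q)) ∨ r) = ¬U = U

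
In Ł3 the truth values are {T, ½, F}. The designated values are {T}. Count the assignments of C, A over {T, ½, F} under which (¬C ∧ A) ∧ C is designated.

0

Of the 9 assignments, 0 give a value in {T}.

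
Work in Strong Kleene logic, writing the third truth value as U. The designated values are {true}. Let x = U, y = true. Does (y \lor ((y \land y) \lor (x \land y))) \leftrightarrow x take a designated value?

No

y \land y = true \land true = true
x \land y = U \land true = U
(y \land y) \lor (x \land y) = true \lor U = true
y \lor ((y \land y) \lor (x \land y)) = true \lor true = true
(y \lor ((y \land y) \lor (x \land y))) \leftrightarrow x = true \leftrightarrow U = U
U ∉ {true}.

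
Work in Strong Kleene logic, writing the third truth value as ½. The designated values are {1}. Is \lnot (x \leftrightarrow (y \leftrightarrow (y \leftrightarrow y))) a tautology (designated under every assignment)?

Countermodel: x=1, y=1 gives 0, which is not designated.

No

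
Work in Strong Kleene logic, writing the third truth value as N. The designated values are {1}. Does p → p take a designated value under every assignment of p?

Countermodel: p=N gives N, which is not designated.

No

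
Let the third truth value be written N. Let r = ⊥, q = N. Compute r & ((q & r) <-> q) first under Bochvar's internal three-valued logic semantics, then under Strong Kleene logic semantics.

N; ⊥

In Bochvar's internal three-valued logic: q & r = N & ⊥ = N
(q & r) <-> q = N <-> N = N
r & ((q & r) <-> q) = ⊥ & N = N
In Strong Kleene logic: q & r = N & ⊥ = ⊥
(q & r) <-> q = ⊥ <-> N = N
r & ((q & r) <-> q) = ⊥ & N = ⊥
They differ because Bochvar's internal three-valued logic and Strong Kleene logic treat N differently under the binary connectives.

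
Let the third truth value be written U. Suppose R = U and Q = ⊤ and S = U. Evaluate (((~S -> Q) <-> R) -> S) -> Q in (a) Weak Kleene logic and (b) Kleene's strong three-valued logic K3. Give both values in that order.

In Weak Kleene logic: ~S = ~U = U
~S -> Q = U -> ⊤ = U  [any arg is the third value ⇒ result is the third value]
(~S -> Q) <-> R = U <-> U = U
((~S -> Q) <-> R) -> S = U -> U = U
(((~S -> Q) <-> R) -> S) -> Q = U -> ⊤ = U
In Kleene's strong three-valued logic K3: ~S = ~U = U
~S -> Q = U -> ⊤ = ⊤  [~U | ⊤]
(~S -> Q) <-> R = ⊤ <-> U = U
((~S -> Q) <-> R) -> S = U -> U = U
(((~S -> Q) <-> R) -> S) -> Q = U -> ⊤ = ⊤
They differ because Weak Kleene logic and Kleene's strong three-valued logic K3 treat U differently under the binary connectives.

U; ⊤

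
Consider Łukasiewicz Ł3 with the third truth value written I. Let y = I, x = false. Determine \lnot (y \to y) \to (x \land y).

y \to y = I \to I = true
\lnot (y \to y) = \lnot true = false
x \land y = false \land I = false
\lnot (y \to y) \to (x \land y) = false \to false = true

true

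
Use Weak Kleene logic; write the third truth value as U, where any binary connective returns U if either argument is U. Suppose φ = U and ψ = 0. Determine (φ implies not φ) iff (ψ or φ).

not φ = not U = U
φ implies not φ = U implies U = U
ψ or φ = 0 or U = U
(φ implies not φ) iff (ψ or φ) = U iff U = U

U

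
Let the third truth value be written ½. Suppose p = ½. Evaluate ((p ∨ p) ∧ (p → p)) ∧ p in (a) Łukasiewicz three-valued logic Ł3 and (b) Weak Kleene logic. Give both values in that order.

In Łukasiewicz three-valued logic Ł3: p ∨ p = ½ ∨ ½ = ½
p → p = ½ → ½ = True
(p ∨ p) ∧ (p → p) = ½ ∧ True = ½
((p ∨ p) ∧ (p → p)) ∧ p = ½ ∧ ½ = ½
In Weak Kleene logic: p ∨ p = ½ ∨ ½ = ½
p → p = ½ → ½ = ½  [any arg is the third value ⇒ result is the third value]
(p ∨ p) ∧ (p → p) = ½ ∧ ½ = ½
((p ∨ p) ∧ (p → p)) ∧ p = ½ ∧ ½ = ½

½; ½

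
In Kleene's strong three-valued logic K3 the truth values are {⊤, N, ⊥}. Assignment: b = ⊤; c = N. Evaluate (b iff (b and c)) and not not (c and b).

N

b and c = ⊤ and N = N
b iff (b and c) = ⊤ iff N = N
c and b = N and ⊤ = N
not (c and b) = not N = N
not not (c and b) = not N = N
(b iff (b and c)) and not not (c and b) = N and N = N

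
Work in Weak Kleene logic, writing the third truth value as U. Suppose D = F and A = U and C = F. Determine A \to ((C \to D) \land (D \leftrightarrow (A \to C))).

U

C \to D = F \to F = T
A \to C = U \to F = U  [any arg is the third value ⇒ result is the third value]
D \leftrightarrow (A \to C) = F \leftrightarrow U = U
(C \to D) \land (D \leftrightarrow (A \to C)) = T \land U = U
A \to ((C \to D) \land (D \leftrightarrow (A \to C))) = U \to U = U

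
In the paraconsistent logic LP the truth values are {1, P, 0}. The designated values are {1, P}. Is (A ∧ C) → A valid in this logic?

Every assignment of A, C over {1, P, 0} gives a value in {1, P}.
In particular, with A=P, C=P: (A ∧ C) → A = P.

Yes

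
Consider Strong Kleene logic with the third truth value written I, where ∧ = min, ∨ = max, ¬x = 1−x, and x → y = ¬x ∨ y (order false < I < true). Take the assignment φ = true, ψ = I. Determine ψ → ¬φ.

¬φ = ¬true = false
ψ → ¬φ = I → false = I

I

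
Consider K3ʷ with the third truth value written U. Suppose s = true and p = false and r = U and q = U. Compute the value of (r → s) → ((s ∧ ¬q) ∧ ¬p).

U

r → s = U → true = U  [any arg is the third value ⇒ result is the third value]
¬q = ¬U = U
s ∧ ¬q = true ∧ U = U
¬p = ¬false = true
(s ∧ ¬q) ∧ ¬p = U ∧ true = U
(r → s) → ((s ∧ ¬q) ∧ ¬p) = U → U = U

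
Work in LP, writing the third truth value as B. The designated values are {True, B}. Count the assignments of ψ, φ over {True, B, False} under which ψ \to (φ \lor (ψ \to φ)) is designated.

Of the 9 assignments, 8 give a value in {True, B}.

8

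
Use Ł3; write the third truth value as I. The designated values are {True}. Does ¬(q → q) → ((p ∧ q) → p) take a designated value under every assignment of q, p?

Every assignment of q, p over {True, I, False} gives a value in {True}.
In particular, with q=I, p=I: ¬(q → q) → ((p ∧ q) → p) = True.

Yes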